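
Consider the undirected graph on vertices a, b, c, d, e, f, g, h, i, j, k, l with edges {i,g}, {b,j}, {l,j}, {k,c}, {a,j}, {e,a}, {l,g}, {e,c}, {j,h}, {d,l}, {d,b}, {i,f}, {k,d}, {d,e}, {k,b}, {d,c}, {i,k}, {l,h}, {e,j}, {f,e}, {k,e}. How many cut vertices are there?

0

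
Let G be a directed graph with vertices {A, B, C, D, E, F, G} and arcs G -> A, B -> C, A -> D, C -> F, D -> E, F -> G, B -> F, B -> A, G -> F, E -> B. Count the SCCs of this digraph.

1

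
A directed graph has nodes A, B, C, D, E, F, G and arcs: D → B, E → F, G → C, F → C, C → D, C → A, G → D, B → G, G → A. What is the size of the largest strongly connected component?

4

{B, C, D, G} are all mutually reachable — one SCC of size 4.
{F} is an SCC by itself.
{A} is an SCC by itself.
{E} is an SCC by itself.
The largest has 4 vertices.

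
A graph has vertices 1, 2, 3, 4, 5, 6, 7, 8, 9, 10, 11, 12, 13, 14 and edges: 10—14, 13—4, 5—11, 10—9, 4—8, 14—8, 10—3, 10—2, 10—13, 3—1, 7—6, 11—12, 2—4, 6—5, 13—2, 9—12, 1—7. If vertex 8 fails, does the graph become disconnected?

Deleting 8 leaves 1 component (was 1) (its neighbors 4, 14 remain connected to each other), so 8 is not a cut vertex.

No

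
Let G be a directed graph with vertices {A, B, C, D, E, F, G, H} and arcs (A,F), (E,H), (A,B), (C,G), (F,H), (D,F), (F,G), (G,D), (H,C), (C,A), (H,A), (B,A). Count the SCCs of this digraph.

{A, B, C, D, F, G, H} are all mutually reachable — one SCC of size 7.
{E} is an SCC by itself.
That gives 2 strongly connected components.

2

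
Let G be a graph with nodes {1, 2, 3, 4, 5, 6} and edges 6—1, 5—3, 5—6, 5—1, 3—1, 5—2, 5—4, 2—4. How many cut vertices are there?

1

Removing 5 increases the component count from 1 to 2, so 5 is a cut vertex.
By contrast removing 2 leaves 1 component; it is not a cut vertex. No other vertex is a cut vertex either.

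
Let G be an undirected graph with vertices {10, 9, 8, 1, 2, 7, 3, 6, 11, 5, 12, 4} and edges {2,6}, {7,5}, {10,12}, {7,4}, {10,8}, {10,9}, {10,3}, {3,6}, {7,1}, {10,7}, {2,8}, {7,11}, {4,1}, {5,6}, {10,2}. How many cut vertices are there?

Removing 7 increases the component count from 1 to 3, so 7 is a cut vertex.
Removing 10 increases the component count from 1 to 3, so 10 is a cut vertex.
By contrast removing 8 leaves 1 component; it is not a cut vertex. No other vertex is a cut vertex either.

2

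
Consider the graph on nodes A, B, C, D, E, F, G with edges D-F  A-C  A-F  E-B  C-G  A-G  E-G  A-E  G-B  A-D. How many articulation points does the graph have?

Removing A increases the component count from 1 to 2, so A is a cut vertex.
By contrast removing C leaves 1 component; it is not a cut vertex. No other vertex is a cut vertex either.

1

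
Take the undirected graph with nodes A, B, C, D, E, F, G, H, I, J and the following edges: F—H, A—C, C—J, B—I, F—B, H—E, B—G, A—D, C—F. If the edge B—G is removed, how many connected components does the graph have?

2

Before removal there is 1 component.
B—G is a bridge — removing it separates B's side from G's side.
After removal: 2 components.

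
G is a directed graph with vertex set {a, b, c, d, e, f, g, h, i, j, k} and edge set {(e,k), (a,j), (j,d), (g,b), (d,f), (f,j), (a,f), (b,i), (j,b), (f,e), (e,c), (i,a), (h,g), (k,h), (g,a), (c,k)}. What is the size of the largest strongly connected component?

11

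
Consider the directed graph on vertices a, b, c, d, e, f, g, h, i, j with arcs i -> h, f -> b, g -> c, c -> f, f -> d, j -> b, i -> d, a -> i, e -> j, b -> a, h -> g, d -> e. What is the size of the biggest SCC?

10

{a, b, c, d, e, f, g, h, i, j} are all mutually reachable — one SCC of size 10.
The largest has 10 vertices.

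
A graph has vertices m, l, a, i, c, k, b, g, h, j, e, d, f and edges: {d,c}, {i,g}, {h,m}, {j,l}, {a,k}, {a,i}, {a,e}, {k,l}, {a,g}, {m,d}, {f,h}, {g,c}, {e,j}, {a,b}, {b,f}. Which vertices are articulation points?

a

Removing a increases the component count from 1 to 2, so a is a cut vertex.
By contrast removing m leaves 1 component; it is not a cut vertex. No other vertex is a cut vertex either.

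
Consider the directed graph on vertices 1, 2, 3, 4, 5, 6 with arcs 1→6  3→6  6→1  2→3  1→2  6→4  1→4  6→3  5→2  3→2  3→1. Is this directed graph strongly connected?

No

There is no directed path from 1 to 5, so the graph is not strongly connected.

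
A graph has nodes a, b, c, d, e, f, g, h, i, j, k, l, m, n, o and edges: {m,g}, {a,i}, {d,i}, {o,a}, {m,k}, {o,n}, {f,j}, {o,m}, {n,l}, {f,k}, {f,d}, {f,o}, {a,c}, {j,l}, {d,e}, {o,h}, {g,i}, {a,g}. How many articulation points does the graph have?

Removing a increases the component count from 2 to 3, so a is a cut vertex.
Removing d increases the component count from 2 to 3, so d is a cut vertex.
Removing o increases the component count from 2 to 3, so o is a cut vertex.
By contrast removing f leaves 2 components; it is not a cut vertex. No other vertex is a cut vertex either.

3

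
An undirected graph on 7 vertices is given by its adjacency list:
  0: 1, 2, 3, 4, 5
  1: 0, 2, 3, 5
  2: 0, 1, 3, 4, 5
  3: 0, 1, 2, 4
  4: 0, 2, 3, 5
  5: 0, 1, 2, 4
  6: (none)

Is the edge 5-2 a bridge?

After removing 5-2, the path 5-4-2 still connects them, so the edge is not a bridge.

No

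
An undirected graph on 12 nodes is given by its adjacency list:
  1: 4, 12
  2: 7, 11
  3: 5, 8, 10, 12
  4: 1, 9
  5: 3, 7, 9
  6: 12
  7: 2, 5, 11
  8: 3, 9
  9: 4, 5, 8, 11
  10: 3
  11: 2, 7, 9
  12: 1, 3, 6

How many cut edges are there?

2

The edges on the cycle 11-2-7-11 are not bridges since each lies on that cycle.
But removing 12-6 disconnects 12 from 6; removing 3-10 disconnects 3 from 10 — these are bridges.
That makes 2 bridges.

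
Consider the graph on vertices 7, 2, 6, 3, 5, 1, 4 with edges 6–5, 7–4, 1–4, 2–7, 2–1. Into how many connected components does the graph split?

3 is isolated — a component by itself.
Starting from 5 we can reach 5, 6. That is one component of size 2.
Starting from 1 we can reach 1, 2, 4, 7. That is one component of size 4.
Total: 3 components.

3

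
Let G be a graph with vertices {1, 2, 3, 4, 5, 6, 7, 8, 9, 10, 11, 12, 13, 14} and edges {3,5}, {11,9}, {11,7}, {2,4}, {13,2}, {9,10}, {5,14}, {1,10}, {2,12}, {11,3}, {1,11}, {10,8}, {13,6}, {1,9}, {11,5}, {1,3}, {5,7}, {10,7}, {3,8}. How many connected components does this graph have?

2

Starting from 2 we can reach 2, 4, 6, 12, 13. That is one component of size 5.
Starting from 1 we can reach 1, 3, 5, 7, 8, 9, 10, 11, 14. That is one component of size 9.
Total: 2 components.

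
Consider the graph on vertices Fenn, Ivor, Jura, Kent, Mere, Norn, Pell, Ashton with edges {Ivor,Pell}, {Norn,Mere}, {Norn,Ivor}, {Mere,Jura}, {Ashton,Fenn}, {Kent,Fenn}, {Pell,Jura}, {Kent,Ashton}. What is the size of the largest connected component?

5

Starting from Fenn we can reach Fenn, Kent, Ashton. That is one component of size 3.
Starting from Ivor we can reach Ivor, Jura, Mere, Norn, Pell. That is one component of size 5.
The largest has 5 vertices.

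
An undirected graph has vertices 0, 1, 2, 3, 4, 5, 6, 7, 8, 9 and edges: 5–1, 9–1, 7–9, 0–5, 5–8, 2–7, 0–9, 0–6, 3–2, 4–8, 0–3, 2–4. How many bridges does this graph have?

1

The edges on the cycle 0-3-2-4-8-5-0 are not bridges since each lies on that cycle.
But removing 0–6 disconnects 0 from 6 — this is a bridge.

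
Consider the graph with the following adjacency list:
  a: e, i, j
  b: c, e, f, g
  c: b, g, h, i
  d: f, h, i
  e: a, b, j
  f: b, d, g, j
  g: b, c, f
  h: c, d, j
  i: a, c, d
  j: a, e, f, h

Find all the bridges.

The edges on the cycle f-j-h-d-i-c-b-f are not bridges since each lies on that cycle.
Every edge lies on some cycle, so there are no bridges.

none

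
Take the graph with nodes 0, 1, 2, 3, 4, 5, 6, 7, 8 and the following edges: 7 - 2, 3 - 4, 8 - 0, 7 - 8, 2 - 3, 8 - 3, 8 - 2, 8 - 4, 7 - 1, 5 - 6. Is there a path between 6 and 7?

The component containing 6 is {5, 6}, and 7 is not in it.

No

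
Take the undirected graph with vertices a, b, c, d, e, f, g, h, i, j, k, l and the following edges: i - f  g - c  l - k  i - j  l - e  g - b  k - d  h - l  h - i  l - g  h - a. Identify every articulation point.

g, h, i, k, l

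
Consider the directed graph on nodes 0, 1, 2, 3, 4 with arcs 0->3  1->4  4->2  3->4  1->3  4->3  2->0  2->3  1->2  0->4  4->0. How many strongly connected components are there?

{0, 2, 3, 4} are all mutually reachable — one SCC of size 4.
{1} is an SCC by itself.
That gives 2 strongly connected components.

2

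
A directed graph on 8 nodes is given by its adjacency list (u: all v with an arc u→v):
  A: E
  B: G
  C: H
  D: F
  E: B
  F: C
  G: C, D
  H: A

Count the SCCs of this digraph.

{A, B, C, D, E, F, G, H} are all mutually reachable — one SCC of size 8.
That gives 1 strongly connected component.

1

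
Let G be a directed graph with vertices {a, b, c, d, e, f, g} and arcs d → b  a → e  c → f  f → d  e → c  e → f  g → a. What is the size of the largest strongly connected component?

1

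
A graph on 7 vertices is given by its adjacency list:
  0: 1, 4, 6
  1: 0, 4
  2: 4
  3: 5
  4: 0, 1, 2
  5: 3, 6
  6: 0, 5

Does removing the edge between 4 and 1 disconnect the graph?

After removing 4-1, the path 4-0-1 still connects them, so the edge is not a bridge.

No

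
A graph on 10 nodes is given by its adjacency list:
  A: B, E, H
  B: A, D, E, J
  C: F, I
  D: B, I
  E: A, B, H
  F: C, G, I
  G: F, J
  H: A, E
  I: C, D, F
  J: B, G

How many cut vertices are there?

Removing B increases the component count from 1 to 2, so B is a cut vertex.
By contrast removing D leaves 1 component; it is not a cut vertex. No other vertex is a cut vertex either.

1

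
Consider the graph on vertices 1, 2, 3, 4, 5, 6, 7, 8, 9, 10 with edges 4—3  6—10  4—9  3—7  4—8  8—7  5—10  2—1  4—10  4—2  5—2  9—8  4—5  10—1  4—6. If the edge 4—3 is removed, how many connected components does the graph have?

1

4 and 3 are still connected via 4-8-7-3, so the component count stays at 1.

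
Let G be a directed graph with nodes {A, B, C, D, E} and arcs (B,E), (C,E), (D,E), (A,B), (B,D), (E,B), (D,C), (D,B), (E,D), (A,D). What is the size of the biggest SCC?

4

{B, C, D, E} are all mutually reachable — one SCC of size 4.
{A} is an SCC by itself.
The largest has 4 vertices.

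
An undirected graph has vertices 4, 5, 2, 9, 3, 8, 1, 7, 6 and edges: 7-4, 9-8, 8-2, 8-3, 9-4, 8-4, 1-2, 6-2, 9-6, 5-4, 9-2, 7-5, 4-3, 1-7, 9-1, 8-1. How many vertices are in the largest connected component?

Starting from 1 we can reach 1, 2, 3, 4, 5, 6, 7, 8, 9. That is one component of size 9.
The largest has 9 vertices.

9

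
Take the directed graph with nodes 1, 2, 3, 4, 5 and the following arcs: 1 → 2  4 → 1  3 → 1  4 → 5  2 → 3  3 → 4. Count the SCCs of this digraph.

{1, 2, 3, 4} are all mutually reachable — one SCC of size 4.
{5} is an SCC by itself.
That gives 2 strongly connected components.

2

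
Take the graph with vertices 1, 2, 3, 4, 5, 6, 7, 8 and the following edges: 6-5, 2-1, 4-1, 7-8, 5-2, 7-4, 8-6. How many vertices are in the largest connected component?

3 is isolated — a component by itself.
Starting from 1 we can reach 1, 2, 4, 5, 6, 7, 8. That is one component of size 7.
The largest has 7 vertices.

7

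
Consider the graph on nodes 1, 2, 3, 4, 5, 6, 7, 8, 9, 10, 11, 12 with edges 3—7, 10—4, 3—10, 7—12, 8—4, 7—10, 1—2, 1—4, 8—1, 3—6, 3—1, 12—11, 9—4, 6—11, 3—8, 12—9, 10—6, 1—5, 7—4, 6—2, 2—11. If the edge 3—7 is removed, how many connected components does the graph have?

3 and 7 are still connected via 3-10-7, so the component count stays at 1.

1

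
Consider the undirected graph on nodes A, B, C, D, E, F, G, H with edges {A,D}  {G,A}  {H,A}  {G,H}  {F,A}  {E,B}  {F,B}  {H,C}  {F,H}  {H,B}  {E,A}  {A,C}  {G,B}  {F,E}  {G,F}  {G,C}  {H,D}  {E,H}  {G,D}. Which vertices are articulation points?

none

Removing G, for instance, still leaves 1 component. No single vertex removal increases the component count — the graph has no articulation points.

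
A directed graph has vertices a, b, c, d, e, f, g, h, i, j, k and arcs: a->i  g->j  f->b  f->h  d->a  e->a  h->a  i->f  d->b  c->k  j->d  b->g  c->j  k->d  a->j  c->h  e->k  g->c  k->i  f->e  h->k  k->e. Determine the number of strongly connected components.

{a, b, c, d, e, f, g, h, i, j, k} are all mutually reachable — one SCC of size 11.
That gives 1 strongly connected component.

1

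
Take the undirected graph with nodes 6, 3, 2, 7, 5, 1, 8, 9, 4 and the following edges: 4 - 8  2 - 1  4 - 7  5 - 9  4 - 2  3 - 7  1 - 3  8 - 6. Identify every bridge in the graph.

The edges on the cycle 4-2-1-3-7-4 are not bridges since each lies on that cycle.
But removing 8 - 6 disconnects 8 from 6; removing 9 - 5 disconnects 9 from 5; removing 4 - 8 disconnects 4 from 8 — these are bridges.

4-8, 5-9, 6-8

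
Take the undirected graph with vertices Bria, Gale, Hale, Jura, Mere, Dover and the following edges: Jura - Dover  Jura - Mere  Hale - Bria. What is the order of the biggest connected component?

3

Gale is isolated — a component by itself.
Starting from Bria we can reach Bria, Hale. That is one component of size 2.
Starting from Jura we can reach Jura, Mere, Dover. That is one component of size 3.
The largest has 3 vertices.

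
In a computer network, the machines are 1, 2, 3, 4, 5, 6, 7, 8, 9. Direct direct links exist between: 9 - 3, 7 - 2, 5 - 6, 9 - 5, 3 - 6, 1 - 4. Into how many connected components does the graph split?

8 is isolated — a component by itself.
Starting from 2 we can reach 2, 7. That is one component of size 2.
Starting from 1 we can reach 1, 4. That is one component of size 2.
Starting from 3 we can reach 3, 5, 6, 9. That is one component of size 4.
Total: 4 components.

4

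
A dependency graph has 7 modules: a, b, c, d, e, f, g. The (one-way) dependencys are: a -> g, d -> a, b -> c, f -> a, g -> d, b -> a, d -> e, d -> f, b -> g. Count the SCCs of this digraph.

4

{a, d, f, g} are all mutually reachable — one SCC of size 4.
{c} is an SCC by itself.
{e} is an SCC by itself.
{b} is an SCC by itself.
That gives 4 strongly connected components.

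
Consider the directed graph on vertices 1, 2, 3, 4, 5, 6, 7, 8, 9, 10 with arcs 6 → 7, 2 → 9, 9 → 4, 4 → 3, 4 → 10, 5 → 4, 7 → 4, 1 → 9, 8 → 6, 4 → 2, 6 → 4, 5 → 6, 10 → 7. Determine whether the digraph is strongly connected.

No

There is no directed path from 2 to 5, so the graph is not strongly connected.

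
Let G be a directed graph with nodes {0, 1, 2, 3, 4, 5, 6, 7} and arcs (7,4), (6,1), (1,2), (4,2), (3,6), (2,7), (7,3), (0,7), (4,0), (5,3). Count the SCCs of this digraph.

{0, 1, 2, 3, 4, 6, 7} are all mutually reachable — one SCC of size 7.
{5} is an SCC by itself.
That gives 2 strongly connected components.

2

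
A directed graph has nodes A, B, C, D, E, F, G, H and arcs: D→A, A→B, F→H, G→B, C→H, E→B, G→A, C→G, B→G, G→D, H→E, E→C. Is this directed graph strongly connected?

No

There is no directed path from H to F, so the graph is not strongly connected.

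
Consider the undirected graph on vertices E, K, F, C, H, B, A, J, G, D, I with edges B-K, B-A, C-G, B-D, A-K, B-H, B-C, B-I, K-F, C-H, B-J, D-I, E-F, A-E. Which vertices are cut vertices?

B, C

Removing B increases the component count from 1 to 4, so B is a cut vertex.
Removing C increases the component count from 1 to 2, so C is a cut vertex.
By contrast removing F leaves 1 component; it is not a cut vertex. No other vertex is a cut vertex either.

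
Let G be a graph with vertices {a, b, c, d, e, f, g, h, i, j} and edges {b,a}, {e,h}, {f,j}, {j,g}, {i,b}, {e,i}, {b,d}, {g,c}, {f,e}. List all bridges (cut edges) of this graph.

a-b, b-d, b-i, c-g, e-f, e-h, e-i, f-j, g-j

removing b - a disconnects b from a; removing e - i disconnects e from i; removing e - h disconnects e from h; removing b - i disconnects b from i — these are bridges.
In total 9 edges are bridges.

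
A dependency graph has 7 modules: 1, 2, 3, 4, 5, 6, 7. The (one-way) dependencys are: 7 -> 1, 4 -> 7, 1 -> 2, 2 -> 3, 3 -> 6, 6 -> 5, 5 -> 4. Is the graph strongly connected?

Yes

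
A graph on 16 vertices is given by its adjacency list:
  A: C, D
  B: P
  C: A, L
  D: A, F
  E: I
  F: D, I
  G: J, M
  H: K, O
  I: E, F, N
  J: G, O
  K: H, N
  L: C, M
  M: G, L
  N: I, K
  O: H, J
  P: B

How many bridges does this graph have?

2

The edges on the cycle K-N-I-F-D-A-C-L-M-G-J-O-H-K are not bridges since each lies on that cycle.
But removing B-P disconnects B from P; removing I-E disconnects I from E — these are bridges.
That makes 2 bridges.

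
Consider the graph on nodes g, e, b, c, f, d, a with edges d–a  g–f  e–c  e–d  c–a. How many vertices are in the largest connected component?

4

b is isolated — a component by itself.
Starting from f we can reach f, g. That is one component of size 2.
Starting from a we can reach a, c, d, e. That is one component of size 4.
The largest has 4 vertices.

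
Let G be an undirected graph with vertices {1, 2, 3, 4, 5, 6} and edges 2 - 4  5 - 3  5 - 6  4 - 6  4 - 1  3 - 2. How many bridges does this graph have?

1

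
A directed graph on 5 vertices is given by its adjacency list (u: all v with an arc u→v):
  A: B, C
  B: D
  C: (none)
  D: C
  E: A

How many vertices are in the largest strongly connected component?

1

{D} is an SCC by itself.
{B} is an SCC by itself.
{A} is an SCC by itself.
{C} is an SCC by itself.
{E} is an SCC by itself.
The largest has 1 vertex.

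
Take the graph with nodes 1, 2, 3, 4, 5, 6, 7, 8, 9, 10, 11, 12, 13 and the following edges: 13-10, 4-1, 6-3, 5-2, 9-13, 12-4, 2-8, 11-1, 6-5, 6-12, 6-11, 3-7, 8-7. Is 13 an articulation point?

Yes

Deleting 13 raises the number of components from 2 to 3, so 13 is a cut vertex.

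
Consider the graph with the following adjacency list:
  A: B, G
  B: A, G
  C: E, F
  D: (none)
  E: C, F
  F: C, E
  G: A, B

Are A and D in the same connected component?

No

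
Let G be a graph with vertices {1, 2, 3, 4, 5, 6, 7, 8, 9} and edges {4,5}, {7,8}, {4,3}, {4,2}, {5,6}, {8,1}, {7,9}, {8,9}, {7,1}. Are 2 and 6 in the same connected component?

From 2 we can reach 2, 3, 4, 5, 6, which includes 6.

Yes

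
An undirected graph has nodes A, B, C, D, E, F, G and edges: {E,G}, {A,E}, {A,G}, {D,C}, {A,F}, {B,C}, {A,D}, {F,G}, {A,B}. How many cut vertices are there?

1

Removing A increases the component count from 1 to 2, so A is a cut vertex.
By contrast removing C leaves 1 component; it is not a cut vertex. No other vertex is a cut vertex either.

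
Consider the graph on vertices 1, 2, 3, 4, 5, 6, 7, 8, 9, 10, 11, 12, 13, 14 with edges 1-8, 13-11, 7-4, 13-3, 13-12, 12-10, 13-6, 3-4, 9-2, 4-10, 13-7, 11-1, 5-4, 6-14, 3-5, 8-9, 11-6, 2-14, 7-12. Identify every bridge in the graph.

none

The edges on the cycle 13-11-1-8-9-2-14-6-13 are not bridges since each lies on that cycle.
Every edge lies on some cycle, so there are no bridges.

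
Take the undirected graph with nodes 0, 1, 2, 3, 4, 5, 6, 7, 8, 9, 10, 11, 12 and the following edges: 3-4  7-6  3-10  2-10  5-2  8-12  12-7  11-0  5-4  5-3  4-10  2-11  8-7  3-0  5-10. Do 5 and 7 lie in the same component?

No

The component containing 5 is {0, 2, 3, 4, 5, 10, 11}, and 7 is not in it.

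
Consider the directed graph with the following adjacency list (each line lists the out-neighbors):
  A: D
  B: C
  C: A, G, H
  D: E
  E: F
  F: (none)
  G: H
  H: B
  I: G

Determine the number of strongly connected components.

6

{B, C, G, H} are all mutually reachable — one SCC of size 4.
{E} is an SCC by itself.
{D} is an SCC by itself.
{I} is an SCC by itself.
{F} is an SCC by itself.
(and 1 more singleton SCC)
That gives 6 strongly connected components.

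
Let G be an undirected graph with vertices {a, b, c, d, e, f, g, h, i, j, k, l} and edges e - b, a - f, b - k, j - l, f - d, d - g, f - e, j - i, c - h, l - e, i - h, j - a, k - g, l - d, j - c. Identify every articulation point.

j

Removing j increases the component count from 1 to 2, so j is a cut vertex.
By contrast removing e leaves 1 component; it is not a cut vertex. No other vertex is a cut vertex either.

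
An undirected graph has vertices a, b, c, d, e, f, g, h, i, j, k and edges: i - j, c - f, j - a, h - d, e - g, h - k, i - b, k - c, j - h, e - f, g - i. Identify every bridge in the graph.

a-j, b-i, d-h

The edges on the cycle e-g-i-j-h-k-c-f-e are not bridges since each lies on that cycle.
But removing d - h disconnects d from h; removing b - i disconnects b from i; removing a - j disconnects a from j — these are bridges.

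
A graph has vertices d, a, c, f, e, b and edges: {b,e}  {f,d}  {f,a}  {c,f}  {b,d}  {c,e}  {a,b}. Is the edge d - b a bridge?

No

After removing d - b, the path d-f-a-b still connects them, so the edge is not a bridge.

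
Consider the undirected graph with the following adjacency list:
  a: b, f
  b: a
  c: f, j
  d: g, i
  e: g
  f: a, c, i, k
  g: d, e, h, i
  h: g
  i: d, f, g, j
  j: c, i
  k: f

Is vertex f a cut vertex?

Yes

Deleting f raises the number of components from 1 to 3, so f is a cut vertex.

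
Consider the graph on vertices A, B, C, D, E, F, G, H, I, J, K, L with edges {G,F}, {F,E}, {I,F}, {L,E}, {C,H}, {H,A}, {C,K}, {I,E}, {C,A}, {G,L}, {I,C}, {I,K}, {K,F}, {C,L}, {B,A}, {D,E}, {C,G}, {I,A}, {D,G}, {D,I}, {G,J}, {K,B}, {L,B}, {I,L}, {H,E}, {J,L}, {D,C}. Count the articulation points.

0

Removing B, for instance, still leaves 1 component. No single vertex removal increases the component count — the graph has no articulation points.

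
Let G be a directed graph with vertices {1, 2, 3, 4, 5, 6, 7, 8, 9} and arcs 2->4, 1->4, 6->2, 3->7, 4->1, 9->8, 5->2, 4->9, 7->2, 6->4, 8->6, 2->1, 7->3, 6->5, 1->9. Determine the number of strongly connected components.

{1, 2, 4, 5, 6, 8, 9} are all mutually reachable — one SCC of size 7.
{3, 7} are all mutually reachable — one SCC of size 2.
That gives 2 strongly connected components.

2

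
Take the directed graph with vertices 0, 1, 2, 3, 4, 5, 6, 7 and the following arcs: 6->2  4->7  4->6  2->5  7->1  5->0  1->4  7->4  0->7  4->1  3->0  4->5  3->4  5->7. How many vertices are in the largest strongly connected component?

{0, 1, 2, 4, 5, 6, 7} are all mutually reachable — one SCC of size 7.
{3} is an SCC by itself.
The largest has 7 vertices.

7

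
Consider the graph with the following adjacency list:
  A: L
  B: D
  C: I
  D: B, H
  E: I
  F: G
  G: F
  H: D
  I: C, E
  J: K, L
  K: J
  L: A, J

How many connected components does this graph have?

4

Starting from F we can reach F, G. That is one component of size 2.
Starting from C we can reach C, E, I. That is one component of size 3.
Starting from B we can reach B, D, H. That is one component of size 3.
Starting from A we can reach A, J, K, L. That is one component of size 4.
Total: 4 components.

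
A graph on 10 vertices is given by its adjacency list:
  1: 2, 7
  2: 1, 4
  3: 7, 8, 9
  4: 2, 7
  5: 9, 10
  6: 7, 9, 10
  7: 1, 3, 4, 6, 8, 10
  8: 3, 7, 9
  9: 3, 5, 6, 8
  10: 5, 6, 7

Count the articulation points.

1

Removing 7 increases the component count from 1 to 2, so 7 is a cut vertex.
By contrast removing 1 leaves 1 component; it is not a cut vertex. No other vertex is a cut vertex either.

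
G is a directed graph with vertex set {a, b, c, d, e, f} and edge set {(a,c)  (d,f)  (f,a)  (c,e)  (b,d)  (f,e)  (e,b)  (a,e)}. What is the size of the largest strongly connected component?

6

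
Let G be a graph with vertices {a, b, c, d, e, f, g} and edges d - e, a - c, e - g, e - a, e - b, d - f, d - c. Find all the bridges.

b-e, d-f, e-g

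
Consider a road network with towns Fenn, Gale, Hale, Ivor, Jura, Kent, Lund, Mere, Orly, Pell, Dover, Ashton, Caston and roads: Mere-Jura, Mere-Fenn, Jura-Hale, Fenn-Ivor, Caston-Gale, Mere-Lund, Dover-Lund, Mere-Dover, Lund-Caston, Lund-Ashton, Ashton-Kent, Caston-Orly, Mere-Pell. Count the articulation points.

Removing Fenn increases the component count from 1 to 2, so Fenn is a cut vertex.
Removing Jura increases the component count from 1 to 2, so Jura is a cut vertex.
Removing Lund increases the component count from 1 to 3, so Lund is a cut vertex.
Likewise Mere, Ashton, Caston are cut vertices.
By contrast removing Orly leaves 1 component; it is not a cut vertex. No other vertex is a cut vertex either.

6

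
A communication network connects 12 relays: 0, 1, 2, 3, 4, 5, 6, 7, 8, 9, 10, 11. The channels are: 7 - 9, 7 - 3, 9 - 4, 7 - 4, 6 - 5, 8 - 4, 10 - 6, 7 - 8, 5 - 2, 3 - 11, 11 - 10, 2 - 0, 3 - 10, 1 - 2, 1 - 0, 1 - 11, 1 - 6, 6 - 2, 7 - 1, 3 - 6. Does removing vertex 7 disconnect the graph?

Deleting 7 raises the number of components from 1 to 2, so 7 is a cut vertex.

Yes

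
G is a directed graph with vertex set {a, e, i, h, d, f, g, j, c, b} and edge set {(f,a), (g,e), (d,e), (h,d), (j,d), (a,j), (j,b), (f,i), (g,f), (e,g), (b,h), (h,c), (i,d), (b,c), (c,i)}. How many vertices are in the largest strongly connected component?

10

{a, b, c, d, e, f, g, h, i, j} are all mutually reachable — one SCC of size 10.
The largest has 10 vertices.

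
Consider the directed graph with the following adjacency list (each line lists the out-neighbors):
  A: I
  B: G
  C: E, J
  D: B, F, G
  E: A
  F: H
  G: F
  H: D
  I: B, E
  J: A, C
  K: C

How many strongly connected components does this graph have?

4

{B, D, F, G, H} are all mutually reachable — one SCC of size 5.
{A, E, I} are all mutually reachable — one SCC of size 3.
{C, J} are all mutually reachable — one SCC of size 2.
{K} is an SCC by itself.
That gives 4 strongly connected components.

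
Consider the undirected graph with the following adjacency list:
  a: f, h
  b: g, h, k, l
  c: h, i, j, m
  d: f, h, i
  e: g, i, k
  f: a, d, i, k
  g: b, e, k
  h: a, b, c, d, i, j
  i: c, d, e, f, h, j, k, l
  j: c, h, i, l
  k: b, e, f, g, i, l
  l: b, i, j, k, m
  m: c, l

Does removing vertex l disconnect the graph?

No

Deleting l leaves 1 component (was 1) (its neighbors b, i, j, k, m remain connected to each other), so l is not a cut vertex.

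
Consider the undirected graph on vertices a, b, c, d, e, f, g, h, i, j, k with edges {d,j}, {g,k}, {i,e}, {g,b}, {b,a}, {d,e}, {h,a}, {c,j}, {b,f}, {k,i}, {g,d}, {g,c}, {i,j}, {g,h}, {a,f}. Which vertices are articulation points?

Removing g increases the component count from 1 to 2, so g is a cut vertex.
By contrast removing f leaves 1 component; it is not a cut vertex. No other vertex is a cut vertex either.

g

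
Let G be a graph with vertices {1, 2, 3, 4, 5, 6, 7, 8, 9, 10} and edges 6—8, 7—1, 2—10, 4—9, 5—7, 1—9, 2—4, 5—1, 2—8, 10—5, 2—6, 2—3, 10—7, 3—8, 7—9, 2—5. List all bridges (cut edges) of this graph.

The edges on the cycle 2-10-5-2 are not bridges since each lies on that cycle.
Every edge lies on some cycle, so there are no bridges.

none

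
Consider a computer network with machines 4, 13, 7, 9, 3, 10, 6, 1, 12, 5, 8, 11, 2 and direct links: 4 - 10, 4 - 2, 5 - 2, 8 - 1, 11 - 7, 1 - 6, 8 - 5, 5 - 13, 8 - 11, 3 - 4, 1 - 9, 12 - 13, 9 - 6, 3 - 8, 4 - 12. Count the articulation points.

4

Removing 1 increases the component count from 1 to 2, so 1 is a cut vertex.
Removing 4 increases the component count from 1 to 2, so 4 is a cut vertex.
Removing 8 increases the component count from 1 to 3, so 8 is a cut vertex.
Likewise 11 is a cut vertex.
By contrast removing 13 leaves 1 component; it is not a cut vertex. No other vertex is a cut vertex either.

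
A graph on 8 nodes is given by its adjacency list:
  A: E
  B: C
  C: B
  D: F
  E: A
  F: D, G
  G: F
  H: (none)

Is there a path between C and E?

No

The component containing C is {B, C}, and E is not in it.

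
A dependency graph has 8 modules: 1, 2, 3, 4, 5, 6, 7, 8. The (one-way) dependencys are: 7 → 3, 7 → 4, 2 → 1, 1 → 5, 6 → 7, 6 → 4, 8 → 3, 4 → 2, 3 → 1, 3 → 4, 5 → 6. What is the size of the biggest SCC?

{1, 2, 3, 4, 5, 6, 7} are all mutually reachable — one SCC of size 7.
{8} is an SCC by itself.
The largest has 7 vertices.

7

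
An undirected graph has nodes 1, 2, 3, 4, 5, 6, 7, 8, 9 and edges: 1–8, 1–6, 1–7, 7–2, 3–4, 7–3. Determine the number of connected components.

3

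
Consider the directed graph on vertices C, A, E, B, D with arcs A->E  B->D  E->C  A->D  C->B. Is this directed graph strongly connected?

No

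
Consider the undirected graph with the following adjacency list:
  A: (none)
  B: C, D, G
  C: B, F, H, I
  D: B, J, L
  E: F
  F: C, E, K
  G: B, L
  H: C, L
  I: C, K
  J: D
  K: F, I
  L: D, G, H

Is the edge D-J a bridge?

Removing D-J leaves no path between D and J: the component count goes from 2 to 3. So it is a bridge.

Yes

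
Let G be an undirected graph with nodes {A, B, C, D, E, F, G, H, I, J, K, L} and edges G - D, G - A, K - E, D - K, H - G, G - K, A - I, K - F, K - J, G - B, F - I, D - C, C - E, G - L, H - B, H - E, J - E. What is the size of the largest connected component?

Starting from A we can reach A, B, C, D, E, F, G, H, I, J, K, L. That is one component of size 12.
The largest has 12 vertices.

12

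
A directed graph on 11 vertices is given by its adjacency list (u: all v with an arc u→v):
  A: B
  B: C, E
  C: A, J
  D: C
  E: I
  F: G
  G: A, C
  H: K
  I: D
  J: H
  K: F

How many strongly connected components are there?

1

{A, B, C, D, E, F, G, H, I, J, K} are all mutually reachable — one SCC of size 11.
That gives 1 strongly connected component.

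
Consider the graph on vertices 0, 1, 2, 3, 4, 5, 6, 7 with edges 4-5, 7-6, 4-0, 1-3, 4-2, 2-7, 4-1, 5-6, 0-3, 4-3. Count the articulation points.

1

Removing 4 increases the component count from 1 to 2, so 4 is a cut vertex.
By contrast removing 3 leaves 1 component; it is not a cut vertex. No other vertex is a cut vertex either.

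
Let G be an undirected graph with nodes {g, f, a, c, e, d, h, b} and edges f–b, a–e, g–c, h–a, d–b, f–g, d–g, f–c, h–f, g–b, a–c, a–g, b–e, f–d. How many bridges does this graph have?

0

The edges on the cycle f-d-g-f are not bridges since each lies on that cycle.
Every edge lies on some cycle, so there are no bridges.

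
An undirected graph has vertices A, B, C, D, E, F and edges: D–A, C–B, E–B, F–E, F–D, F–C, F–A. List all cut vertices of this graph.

F

Removing F increases the component count from 1 to 2, so F is a cut vertex.
By contrast removing A leaves 1 component; it is not a cut vertex. No other vertex is a cut vertex either.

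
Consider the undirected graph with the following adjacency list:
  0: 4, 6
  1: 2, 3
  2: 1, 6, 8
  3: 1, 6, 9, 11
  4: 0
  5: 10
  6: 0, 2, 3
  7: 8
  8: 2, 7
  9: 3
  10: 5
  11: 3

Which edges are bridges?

0-4, 0-6, 10-5, 11-3, 2-8, 3-9, 7-8

The edges on the cycle 2-6-3-1-2 are not bridges since each lies on that cycle.
But removing 4-0 disconnects 4 from 0; removing 3-9 disconnects 3 from 9; removing 2-8 disconnects 2 from 8; removing 6-0 disconnects 6 from 0 — these are bridges.
In total 7 edges are bridges.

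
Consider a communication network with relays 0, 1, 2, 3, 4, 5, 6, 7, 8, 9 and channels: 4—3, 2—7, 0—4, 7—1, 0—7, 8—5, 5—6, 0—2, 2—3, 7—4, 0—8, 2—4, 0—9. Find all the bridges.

The edges on the cycle 0-2-4-0 are not bridges since each lies on that cycle.
But removing 7—1 disconnects 7 from 1; removing 8—5 disconnects 8 from 5; removing 5—6 disconnects 5 from 6; removing 9—0 disconnects 9 from 0 — these are bridges.
In total 5 edges are bridges.

0-8, 0-9, 1-7, 5-6, 5-8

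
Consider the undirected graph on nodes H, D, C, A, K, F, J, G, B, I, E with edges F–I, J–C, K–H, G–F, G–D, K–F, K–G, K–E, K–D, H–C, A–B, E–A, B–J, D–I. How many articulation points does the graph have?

Removing K increases the component count from 1 to 2, so K is a cut vertex.
By contrast removing D leaves 1 component; it is not a cut vertex. No other vertex is a cut vertex either.

1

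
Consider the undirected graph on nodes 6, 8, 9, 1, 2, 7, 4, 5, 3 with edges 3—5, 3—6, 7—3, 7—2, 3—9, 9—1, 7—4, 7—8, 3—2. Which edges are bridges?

The edges on the cycle 7-3-2-7 are not bridges since each lies on that cycle.
But removing 9—1 disconnects 9 from 1; removing 7—4 disconnects 7 from 4; removing 3—6 disconnects 3 from 6; removing 3—9 disconnects 3 from 9 — these are bridges.
In total 6 edges are bridges.

1-9, 3-5, 3-6, 3-9, 4-7, 7-8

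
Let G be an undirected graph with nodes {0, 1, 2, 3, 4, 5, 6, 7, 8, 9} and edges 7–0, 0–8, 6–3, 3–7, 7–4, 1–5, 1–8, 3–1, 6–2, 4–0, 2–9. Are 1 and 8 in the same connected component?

From 1 we can reach 0, 1, 2, 3, 4, 5, 6, 7, 8, 9, which includes 8.

Yes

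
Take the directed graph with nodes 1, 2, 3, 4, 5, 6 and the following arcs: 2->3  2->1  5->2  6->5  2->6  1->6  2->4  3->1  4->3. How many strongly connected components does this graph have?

{1, 2, 3, 4, 5, 6} are all mutually reachable — one SCC of size 6.
That gives 1 strongly connected component.

1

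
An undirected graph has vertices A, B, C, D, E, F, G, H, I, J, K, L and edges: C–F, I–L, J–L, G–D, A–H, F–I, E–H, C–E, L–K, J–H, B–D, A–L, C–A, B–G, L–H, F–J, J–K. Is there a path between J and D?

No

The component containing J is {A, C, E, F, H, I, J, K, L}, and D is not in it.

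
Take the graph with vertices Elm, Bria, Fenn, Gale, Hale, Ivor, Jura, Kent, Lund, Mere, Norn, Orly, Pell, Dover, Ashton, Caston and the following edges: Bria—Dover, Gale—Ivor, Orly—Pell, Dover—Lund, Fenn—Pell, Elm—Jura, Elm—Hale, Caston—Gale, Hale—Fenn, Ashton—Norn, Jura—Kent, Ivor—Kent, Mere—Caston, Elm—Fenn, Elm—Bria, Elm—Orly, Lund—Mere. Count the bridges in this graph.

1

The edges on the cycle Elm-Hale-Fenn-Elm are not bridges since each lies on that cycle.
But removing Ashton—Norn disconnects Ashton from Norn — this is a bridge.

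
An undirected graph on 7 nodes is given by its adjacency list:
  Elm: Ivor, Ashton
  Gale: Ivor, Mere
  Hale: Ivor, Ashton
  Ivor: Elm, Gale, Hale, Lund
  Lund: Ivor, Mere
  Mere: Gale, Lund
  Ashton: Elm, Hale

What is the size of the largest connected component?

7

Starting from Elm we can reach Elm, Gale, Hale, Ivor, Lund, Mere, Ashton. That is one component of size 7.
The largest has 7 vertices.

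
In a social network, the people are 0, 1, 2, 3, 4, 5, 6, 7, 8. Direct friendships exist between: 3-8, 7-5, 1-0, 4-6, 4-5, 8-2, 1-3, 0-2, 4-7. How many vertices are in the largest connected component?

Starting from 4 we can reach 4, 5, 6, 7. That is one component of size 4.
Starting from 0 we can reach 0, 1, 2, 3, 8. That is one component of size 5.
The largest has 5 vertices.

5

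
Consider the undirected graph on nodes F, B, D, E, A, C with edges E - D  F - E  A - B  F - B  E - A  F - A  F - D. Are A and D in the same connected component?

Yes

From A we can reach A, B, D, E, F, which includes D.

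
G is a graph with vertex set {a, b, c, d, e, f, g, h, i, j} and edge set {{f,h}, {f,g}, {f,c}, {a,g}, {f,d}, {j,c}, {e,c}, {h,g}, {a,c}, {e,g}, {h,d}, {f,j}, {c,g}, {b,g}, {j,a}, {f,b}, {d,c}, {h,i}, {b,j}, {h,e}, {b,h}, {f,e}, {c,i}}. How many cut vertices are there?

Removing f, for instance, still leaves 1 component. No single vertex removal increases the component count — the graph has no articulation points.

0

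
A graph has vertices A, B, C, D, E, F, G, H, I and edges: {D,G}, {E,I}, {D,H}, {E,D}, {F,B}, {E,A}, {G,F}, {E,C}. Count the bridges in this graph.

8

removing B–F disconnects B from F; removing G–F disconnects G from F; removing E–I disconnects E from I; removing E–C disconnects E from C — these are bridges.
In total 8 edges are bridges.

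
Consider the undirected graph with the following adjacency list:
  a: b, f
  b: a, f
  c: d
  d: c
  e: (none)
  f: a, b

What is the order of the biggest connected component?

3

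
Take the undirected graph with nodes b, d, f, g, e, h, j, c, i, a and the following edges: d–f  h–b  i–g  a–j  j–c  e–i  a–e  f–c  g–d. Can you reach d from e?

From e we can reach a, c, d, e, f, g, i, j, which includes d.

Yes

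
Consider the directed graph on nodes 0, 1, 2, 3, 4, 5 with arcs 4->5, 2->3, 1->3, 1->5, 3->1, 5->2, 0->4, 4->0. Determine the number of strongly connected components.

2

{1, 2, 3, 5} are all mutually reachable — one SCC of size 4.
{0, 4} are all mutually reachable — one SCC of size 2.
That gives 2 strongly connected components.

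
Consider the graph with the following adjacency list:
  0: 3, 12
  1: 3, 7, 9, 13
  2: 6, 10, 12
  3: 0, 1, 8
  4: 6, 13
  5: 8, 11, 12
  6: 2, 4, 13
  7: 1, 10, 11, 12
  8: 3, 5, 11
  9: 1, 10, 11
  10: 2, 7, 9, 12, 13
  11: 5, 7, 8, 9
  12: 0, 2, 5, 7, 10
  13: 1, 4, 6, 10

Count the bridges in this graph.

0

The edges on the cycle 12-2-10-12 are not bridges since each lies on that cycle.
Every edge lies on some cycle, so there are no bridges.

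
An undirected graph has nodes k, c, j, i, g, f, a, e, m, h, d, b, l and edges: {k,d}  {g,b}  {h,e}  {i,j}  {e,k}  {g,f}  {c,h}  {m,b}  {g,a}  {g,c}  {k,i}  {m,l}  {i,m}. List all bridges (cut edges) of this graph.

a-g, d-k, f-g, i-j, l-m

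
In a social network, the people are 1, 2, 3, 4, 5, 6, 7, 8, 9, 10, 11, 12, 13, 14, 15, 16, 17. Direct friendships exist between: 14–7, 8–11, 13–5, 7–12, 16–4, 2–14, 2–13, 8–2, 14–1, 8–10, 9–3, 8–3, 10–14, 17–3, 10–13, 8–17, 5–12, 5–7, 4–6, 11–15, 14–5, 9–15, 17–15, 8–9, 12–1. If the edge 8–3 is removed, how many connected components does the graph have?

8 and 3 are still connected via 8-17-3, so the component count stays at 2.

2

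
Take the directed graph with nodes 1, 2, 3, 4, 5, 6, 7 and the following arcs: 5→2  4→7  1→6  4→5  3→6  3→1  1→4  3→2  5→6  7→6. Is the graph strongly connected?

There is no directed path from 2 to 5, so the graph is not strongly connected.

No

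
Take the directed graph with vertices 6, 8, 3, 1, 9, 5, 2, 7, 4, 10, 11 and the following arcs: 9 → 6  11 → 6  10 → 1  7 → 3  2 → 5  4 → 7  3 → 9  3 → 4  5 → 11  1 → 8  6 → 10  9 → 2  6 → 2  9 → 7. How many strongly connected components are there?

5

{2, 5, 6, 11} are all mutually reachable — one SCC of size 4.
{3, 4, 7, 9} are all mutually reachable — one SCC of size 4.
{10} is an SCC by itself.
{1} is an SCC by itself.
{8} is an SCC by itself.
That gives 5 strongly connected components.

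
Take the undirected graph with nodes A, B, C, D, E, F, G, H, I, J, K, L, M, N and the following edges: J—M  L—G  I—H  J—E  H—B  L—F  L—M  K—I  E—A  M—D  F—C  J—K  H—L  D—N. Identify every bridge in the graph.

A-E, B-H, C-F, D-M, D-N, E-J, F-L, G-L

The edges on the cycle J-K-I-H-L-M-J are not bridges since each lies on that cycle.
But removing L—G disconnects L from G; removing B—H disconnects B from H; removing J—E disconnects J from E; removing E—A disconnects E from A — these are bridges.
In total 8 edges are bridges.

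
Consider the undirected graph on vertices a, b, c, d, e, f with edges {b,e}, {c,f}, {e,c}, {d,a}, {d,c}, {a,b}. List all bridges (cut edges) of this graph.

The edges on the cycle d-a-b-e-c-d are not bridges since each lies on that cycle.
But removing c - f disconnects c from f — this is a bridge.

c-f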